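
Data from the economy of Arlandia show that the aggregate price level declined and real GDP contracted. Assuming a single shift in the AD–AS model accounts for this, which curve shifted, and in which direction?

P fell and Y fell. An AD shift moves P and Y in the same direction; an SRAS shift moves them in opposite directions.
Here P and Y moved in the same direction, so the AD curve shifted.
Since Y fell, AD shifted left.

AD shifted left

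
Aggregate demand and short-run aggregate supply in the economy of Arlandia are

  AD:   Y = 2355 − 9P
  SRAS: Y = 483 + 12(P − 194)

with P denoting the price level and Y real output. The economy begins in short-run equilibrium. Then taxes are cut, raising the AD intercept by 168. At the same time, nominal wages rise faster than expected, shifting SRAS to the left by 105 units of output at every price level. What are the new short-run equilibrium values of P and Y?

After both shocks: AD is Y = 2523 − 9P and SRAS is Y = 12P − 1950.
Setting them equal: 4473 = 21P, so P = 213.
Y = 2523 − 9·213 = 606.

P = 213, Y = 606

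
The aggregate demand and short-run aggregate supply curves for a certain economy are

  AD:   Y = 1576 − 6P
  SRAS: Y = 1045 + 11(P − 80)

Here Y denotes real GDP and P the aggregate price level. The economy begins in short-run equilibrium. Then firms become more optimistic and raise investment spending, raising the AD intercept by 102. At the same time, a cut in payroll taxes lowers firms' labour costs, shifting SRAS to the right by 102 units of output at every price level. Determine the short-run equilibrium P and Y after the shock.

P = 83, Y = 1180

After both shocks: AD is Y = 1678 − 6P and SRAS is Y = 267 + 11P.
Setting them equal: 1411 = 17P, so P = 83.
Y = 1678 − 6·83 = 1180.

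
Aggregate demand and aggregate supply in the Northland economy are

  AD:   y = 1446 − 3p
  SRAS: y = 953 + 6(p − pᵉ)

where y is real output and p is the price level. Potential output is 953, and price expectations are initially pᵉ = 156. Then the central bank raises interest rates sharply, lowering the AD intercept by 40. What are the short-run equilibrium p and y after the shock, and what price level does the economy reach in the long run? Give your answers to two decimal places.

AD shifts left: new AD is y = 1406 − 3p. With pᵉ = 156, SRAS is y = 17 + 6p.
Short run: 1406 − 3p = 17 + 6p gives 1389 = 9p, so p = 154.33 and y = 1406 − 3p = 943.00.
y = 943.00 is below potential 953; expectations adjust and SRAS shifts right until y = 953.
Long run: on the new AD curve, 953 = 1406 − 3p gives p = 151.00.

Short run: p = 154.33, y = 943.00. Long run: p = 151.00.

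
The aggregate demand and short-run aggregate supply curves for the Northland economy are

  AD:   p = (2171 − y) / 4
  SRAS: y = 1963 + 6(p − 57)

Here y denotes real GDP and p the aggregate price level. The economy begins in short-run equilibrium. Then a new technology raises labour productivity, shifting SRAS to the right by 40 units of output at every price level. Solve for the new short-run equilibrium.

p = 51, y = 1967

This is a positive supply shock: SRAS shifts right.
New SRAS: y = 1661 + 6p.
Set AD = SRAS: 2171 − 4p = 1661 + 6p, so 510 = 10p and p = 51.
y = 2171 − 4·51 = 1967.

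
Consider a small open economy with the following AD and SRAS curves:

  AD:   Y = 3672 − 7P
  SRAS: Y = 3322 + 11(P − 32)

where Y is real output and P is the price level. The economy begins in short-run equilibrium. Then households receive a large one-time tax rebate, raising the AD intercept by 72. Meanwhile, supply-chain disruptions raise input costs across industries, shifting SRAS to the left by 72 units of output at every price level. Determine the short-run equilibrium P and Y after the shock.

P = 47, Y = 3415

After both shocks: AD is Y = 3744 − 7P and SRAS is Y = 2898 + 11P.
Setting them equal: 846 = 18P, so P = 47.
Y = 3744 − 7·47 = 3415.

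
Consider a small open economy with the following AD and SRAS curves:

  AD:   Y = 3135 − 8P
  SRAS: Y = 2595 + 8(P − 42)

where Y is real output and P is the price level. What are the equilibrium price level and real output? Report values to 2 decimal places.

Write SRAS as Y = 2595 + 8P − 336 = 2259 + 8P.
Set AD = SRAS: 3135 − 8P = 2259 + 8P, so 876 = 16P and P = 54.75.
Substituting into AD, Y = 3135 − 8P = 2697.00.

P = 54.75, Y = 2697.00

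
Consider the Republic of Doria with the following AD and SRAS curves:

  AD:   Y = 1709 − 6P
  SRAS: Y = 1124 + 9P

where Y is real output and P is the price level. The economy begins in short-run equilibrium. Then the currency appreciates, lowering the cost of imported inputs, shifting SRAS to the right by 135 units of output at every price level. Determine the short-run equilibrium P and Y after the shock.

P = 30, Y = 1529

This is a positive supply shock: SRAS shifts right.
New SRAS: Y = 1259 + 9P.
Set AD = SRAS: 1709 − 6P = 1259 + 9P, so 450 = 15P and P = 30.
Y = 1709 − 6·30 = 1529.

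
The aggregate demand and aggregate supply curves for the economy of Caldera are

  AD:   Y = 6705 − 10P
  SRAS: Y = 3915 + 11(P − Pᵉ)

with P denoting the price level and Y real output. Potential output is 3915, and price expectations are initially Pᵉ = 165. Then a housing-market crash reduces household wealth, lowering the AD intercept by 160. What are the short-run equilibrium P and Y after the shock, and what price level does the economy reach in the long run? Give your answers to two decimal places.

Short run: P = 211.67, Y = 4428.33. Long run: P = 263.00.

AD shifts left: new AD is Y = 6545 − 10P. With Pᵉ = 165, SRAS is Y = 2100 + 11P.
Short run: 6545 − 10P = 2100 + 11P gives 4445 = 21P, so P = 211.67 and Y = 6545 − 10P = 4428.33.
Y = 4428.33 is above potential 3915; expectations adjust and SRAS shifts left until Y = 3915.
Long run: on the new AD curve, 3915 = 6545 − 10P gives P = 263.00.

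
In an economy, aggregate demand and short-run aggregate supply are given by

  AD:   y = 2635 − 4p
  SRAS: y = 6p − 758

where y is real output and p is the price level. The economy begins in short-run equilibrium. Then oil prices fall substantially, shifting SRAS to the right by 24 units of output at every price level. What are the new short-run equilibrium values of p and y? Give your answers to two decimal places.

p = 336.90, y = 1287.40

This is a positive supply shock: SRAS shifts right.
New SRAS: y = 6p − 734.
Set AD = SRAS: 2635 − 4p = 6p − 734, so 3369 = 10p and p = 336.90.
Substituting into AD, y = 1287.40.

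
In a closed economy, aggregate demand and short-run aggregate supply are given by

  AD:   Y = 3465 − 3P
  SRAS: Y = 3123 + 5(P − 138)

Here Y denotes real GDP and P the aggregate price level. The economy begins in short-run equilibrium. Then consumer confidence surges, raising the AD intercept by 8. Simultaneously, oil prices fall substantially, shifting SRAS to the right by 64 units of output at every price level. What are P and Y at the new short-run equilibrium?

P = 122, Y = 3107

After both shocks: AD is Y = 3473 − 3P and SRAS is Y = 2497 + 5P.
Setting them equal: 976 = 8P, so P = 122.
Y = 3473 − 3·122 = 3107.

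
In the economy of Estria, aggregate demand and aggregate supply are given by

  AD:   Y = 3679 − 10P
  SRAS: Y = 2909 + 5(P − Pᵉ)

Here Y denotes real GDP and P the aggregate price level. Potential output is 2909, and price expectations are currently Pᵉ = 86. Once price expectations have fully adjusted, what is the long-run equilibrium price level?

Short run: with Pᵉ = 86, SRAS is Y = 2479 + 5P. Setting AD = SRAS gives 1200 = 15P, so P = 80 and Y = 3679 − 10·80 = 2879.
Output 2879 is below potential 2909, so over time expected prices fall and SRAS shifts right until Y returns to 2909.
Long run: Y = 2909 on the AD curve gives 2909 = 3679 − 10P, so P = 77.

Long-run P = 77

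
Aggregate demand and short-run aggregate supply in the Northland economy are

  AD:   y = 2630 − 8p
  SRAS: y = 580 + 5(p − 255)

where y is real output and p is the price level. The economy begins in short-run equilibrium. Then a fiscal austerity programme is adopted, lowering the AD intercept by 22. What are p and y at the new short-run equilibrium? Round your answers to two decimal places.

p = 254.08, y = 575.38

This is a negative demand shock: AD shifts left.
New AD: y = 2608 − 8p.
SRAS can be written y = 5p − 695.
Set AD = SRAS: 2608 − 8p = 5p − 695, so 3303 = 13p and p = 254.08.
Substituting into AD, y = 575.38.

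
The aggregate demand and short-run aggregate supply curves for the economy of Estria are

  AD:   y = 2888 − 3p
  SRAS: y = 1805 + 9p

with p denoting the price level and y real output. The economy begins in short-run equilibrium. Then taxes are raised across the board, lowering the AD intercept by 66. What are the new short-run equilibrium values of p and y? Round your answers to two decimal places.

p = 84.75, y = 2567.75

This is a negative demand shock: AD shifts left.
New AD: y = 2822 − 3p.
Set AD = SRAS: 2822 − 3p = 1805 + 9p, so 1017 = 12p and p = 84.75.
Substituting into AD, y = 2567.75.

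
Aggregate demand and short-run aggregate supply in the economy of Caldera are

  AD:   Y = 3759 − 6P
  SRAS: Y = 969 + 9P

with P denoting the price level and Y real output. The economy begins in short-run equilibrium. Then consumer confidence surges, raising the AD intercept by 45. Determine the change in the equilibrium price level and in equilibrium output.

ΔP = +3, ΔY = +27

This is a positive demand shock: AD shifts right.
New AD: Y = 3804 − 6P.
Set AD = SRAS: 3804 − 6P = 969 + 9P, so 2835 = 15P and P = 189.
Y = 3804 − 6·189 = 2670.
Initially P = 186, Y = 2643, so ΔP = +3 and ΔY = +27.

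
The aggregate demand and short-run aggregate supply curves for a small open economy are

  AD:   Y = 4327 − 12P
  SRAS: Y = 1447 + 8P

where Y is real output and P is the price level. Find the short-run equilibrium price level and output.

Set AD = SRAS: 4327 − 12P = 1447 + 8P, so 2880 = 20P and P = 144.
Then Y = 4327 − 12·144 = 2599.

P = 144, Y = 2599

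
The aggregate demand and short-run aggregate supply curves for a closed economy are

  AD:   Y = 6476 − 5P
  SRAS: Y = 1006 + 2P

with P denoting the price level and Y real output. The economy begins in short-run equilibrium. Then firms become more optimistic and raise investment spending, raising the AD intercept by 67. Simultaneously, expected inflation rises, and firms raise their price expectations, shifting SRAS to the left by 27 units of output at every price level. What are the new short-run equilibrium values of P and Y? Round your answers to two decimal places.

P = 794.86, Y = 2568.71

After both shocks: AD is Y = 6543 − 5P and SRAS is Y = 979 + 2P.
Setting them equal: 5564 = 7P, so P = 794.86.
Substituting into AD, Y = 2568.71.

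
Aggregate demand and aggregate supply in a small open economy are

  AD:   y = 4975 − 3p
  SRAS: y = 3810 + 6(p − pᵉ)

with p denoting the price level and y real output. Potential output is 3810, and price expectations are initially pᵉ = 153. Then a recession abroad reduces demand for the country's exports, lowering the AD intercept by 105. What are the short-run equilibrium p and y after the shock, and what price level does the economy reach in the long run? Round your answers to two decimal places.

Short run: p = 219.78, y = 4210.67. Long run: p = 353.33.

AD shifts left: new AD is y = 4870 − 3p. With pᵉ = 153, SRAS is y = 2892 + 6p.
Short run: 4870 − 3p = 2892 + 6p gives 1978 = 9p, so p = 219.78 and y = 4870 − 3p = 4210.67.
y = 4210.67 is above potential 3810; expectations adjust and SRAS shifts left until y = 3810.
Long run: on the new AD curve, 3810 = 4870 − 3p gives p = 353.33.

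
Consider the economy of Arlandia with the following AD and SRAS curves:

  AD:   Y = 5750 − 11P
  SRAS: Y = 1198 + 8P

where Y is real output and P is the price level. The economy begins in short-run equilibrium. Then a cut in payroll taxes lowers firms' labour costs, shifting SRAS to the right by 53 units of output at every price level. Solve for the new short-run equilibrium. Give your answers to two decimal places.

P = 236.79, Y = 3145.32

This is a positive supply shock: SRAS shifts right.
New SRAS: Y = 1251 + 8P.
Set AD = SRAS: 5750 − 11P = 1251 + 8P, so 4499 = 19P and P = 236.79.
Substituting into AD, Y = 3145.32.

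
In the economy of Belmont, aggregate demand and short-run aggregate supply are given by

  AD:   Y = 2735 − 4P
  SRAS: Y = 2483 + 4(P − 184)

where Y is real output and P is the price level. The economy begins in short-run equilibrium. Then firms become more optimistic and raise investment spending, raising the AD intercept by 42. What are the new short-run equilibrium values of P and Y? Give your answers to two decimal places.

This is a positive demand shock: AD shifts right.
New AD: Y = 2777 − 4P.
SRAS can be written Y = 1747 + 4P.
Set AD = SRAS: 2777 − 4P = 1747 + 4P, so 1030 = 8P and P = 128.75.
Substituting into AD, Y = 2262.00.

P = 128.75, Y = 2262.00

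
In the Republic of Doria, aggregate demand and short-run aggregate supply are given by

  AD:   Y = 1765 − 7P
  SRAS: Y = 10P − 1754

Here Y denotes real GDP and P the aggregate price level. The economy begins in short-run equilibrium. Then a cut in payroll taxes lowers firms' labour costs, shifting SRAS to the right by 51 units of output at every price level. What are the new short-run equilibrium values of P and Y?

This is a positive supply shock: SRAS shifts right.
New SRAS: Y = 10P − 1703.
Set AD = SRAS: 1765 − 7P = 10P − 1703, so 3468 = 17P and P = 204.
Y = 1765 − 7·204 = 337.

P = 204, Y = 337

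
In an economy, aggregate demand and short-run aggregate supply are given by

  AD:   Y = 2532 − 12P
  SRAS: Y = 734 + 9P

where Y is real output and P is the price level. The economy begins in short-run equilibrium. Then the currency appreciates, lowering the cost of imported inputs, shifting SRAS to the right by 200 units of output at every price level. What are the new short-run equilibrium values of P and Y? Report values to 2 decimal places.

P = 76.10, Y = 1618.86

This is a positive supply shock: SRAS shifts right.
New SRAS: Y = 934 + 9P.
Set AD = SRAS: 2532 − 12P = 934 + 9P, so 1598 = 21P and P = 76.10.
Substituting into AD, Y = 1618.86.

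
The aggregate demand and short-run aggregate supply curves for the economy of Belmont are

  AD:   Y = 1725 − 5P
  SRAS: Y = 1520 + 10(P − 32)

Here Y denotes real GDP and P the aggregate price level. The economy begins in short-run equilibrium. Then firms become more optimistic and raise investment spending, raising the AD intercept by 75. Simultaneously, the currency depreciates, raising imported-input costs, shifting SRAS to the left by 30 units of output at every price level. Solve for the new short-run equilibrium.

P = 42, Y = 1590

After both shocks: AD is Y = 1800 − 5P and SRAS is Y = 1170 + 10P.
Setting them equal: 630 = 15P, so P = 42.
Y = 1800 − 5·42 = 1590.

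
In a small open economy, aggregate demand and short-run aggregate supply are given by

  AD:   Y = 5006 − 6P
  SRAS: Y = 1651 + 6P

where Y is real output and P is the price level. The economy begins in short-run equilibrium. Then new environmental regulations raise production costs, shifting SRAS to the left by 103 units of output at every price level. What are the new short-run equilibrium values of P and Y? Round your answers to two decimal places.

This is a negative supply shock: SRAS shifts left.
New SRAS: Y = 1548 + 6P.
Set AD = SRAS: 5006 − 6P = 1548 + 6P, so 3458 = 12P and P = 288.17.
Substituting into AD, Y = 3277.00.

P = 288.17, Y = 3277.00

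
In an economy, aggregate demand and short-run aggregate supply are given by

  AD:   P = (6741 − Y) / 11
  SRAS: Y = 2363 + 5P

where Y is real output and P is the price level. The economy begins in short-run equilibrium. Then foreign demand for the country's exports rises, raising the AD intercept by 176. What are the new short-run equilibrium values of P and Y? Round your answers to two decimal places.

This is a positive demand shock: AD shifts right.
New AD: Y = 6917 − 11P.
Set AD = SRAS: 6917 − 11P = 2363 + 5P, so 4554 = 16P and P = 284.63.
Substituting into AD, Y = 3786.13.

P = 284.63, Y = 3786.13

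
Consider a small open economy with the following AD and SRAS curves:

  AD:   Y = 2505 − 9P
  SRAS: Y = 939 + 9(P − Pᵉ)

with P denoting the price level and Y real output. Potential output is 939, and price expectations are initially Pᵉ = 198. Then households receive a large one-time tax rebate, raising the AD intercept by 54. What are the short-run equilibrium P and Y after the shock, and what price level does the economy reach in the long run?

AD shifts right: new AD is Y = 2559 − 9P. With Pᵉ = 198, SRAS is Y = 9P − 843.
Short run: 2559 − 9P = 9P − 843 gives 3402 = 18P, so P = 189 and Y = 2559 − 9·189 = 858.
Y = 858 is below potential 939; expectations adjust and SRAS shifts right until Y = 939.
Long run: on the new AD curve, 939 = 2559 − 9P gives P = 180.

Short run: P = 189, Y = 858. Long run: P = 180.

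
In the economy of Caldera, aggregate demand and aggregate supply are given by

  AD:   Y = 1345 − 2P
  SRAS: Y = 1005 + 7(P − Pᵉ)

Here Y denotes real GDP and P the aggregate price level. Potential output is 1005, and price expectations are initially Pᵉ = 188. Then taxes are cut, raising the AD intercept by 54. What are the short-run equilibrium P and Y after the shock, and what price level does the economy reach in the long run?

AD shifts right: new AD is Y = 1399 − 2P. With Pᵉ = 188, SRAS is Y = 7P − 311.
Short run: 1399 − 2P = 7P − 311 gives 1710 = 9P, so P = 190 and Y = 1399 − 2·190 = 1019.
Y = 1019 is above potential 1005; expectations adjust and SRAS shifts left until Y = 1005.
Long run: on the new AD curve, 1005 = 1399 − 2P gives P = 197.

Short run: P = 190, Y = 1019. Long run: P = 197.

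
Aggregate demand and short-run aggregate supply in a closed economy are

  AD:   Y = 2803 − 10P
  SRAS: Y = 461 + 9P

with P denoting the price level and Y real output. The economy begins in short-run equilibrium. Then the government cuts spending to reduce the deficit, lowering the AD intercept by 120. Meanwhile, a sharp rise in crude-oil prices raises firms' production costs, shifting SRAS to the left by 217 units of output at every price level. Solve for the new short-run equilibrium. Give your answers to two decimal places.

After both shocks: AD is Y = 2683 − 10P and SRAS is Y = 244 + 9P.
Setting them equal: 2439 = 19P, so P = 128.37.
Substituting into AD, Y = 1399.32.

P = 128.37, Y = 1399.32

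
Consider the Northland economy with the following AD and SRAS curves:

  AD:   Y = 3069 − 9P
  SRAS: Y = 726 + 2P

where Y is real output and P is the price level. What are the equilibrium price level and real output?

Set AD = SRAS: 3069 − 9P = 726 + 2P, so 2343 = 11P and P = 213.
Then Y = 3069 − 9·213 = 1152.

P = 213, Y = 1152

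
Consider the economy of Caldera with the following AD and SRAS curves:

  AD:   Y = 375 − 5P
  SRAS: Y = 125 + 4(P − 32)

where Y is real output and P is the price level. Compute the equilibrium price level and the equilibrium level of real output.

P = 42, Y = 165

Write SRAS as Y = 125 + 4P − 128 = 4P − 3.
Set AD = SRAS: 375 − 5P = 4P − 3, so 378 = 9P and P = 42.
Then Y = 375 − 5·42 = 165.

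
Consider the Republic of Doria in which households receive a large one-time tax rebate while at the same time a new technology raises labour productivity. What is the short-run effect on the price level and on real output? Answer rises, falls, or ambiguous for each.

The first event is a positive demand shock: AD shifts right, which by itself pushes P up and Y up.
The second is a favourable supply shock: SRAS shifts right, which by itself pushes P down and Y up.
The two shocks push P in opposite directions, so the effect on P is ambiguous. Both shocks push Y up, so Y rises.

Price level: ambiguous; output: rises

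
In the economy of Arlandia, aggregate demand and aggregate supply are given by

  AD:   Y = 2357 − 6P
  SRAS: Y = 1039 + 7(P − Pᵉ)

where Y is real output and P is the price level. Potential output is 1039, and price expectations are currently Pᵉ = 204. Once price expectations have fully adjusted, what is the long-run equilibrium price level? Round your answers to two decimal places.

Long-run P = 219.67

Short run: with Pᵉ = 204, SRAS is Y = 7P − 389. Setting AD = SRAS gives 2746 = 13P, so P = 211.23 and Y = 2357 − 6P = 1089.62.
Output 1089.62 is above potential 1039, so over time expected prices rise and SRAS shifts left until Y returns to 1039.
Long run: Y = 1039 on the AD curve gives 1039 = 2357 − 6P, so P = 219.67.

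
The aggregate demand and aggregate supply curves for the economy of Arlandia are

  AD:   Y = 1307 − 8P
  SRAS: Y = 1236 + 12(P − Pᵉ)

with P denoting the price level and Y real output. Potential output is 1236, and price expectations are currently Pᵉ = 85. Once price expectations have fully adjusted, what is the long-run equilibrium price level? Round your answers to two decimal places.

Short run: with Pᵉ = 85, SRAS is Y = 216 + 12P. Setting AD = SRAS gives 1091 = 20P, so P = 54.55 and Y = 1307 − 8P = 870.60.
Output 870.60 is below potential 1236, so over time expected prices fall and SRAS shifts right until Y returns to 1236.
Long run: Y = 1236 on the AD curve gives 1236 = 1307 − 8P, so P = 8.88.

Long-run P = 8.88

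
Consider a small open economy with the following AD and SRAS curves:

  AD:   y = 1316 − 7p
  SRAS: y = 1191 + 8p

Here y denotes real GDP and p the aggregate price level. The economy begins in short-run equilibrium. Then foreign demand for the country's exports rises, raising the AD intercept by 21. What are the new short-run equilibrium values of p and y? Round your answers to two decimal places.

p = 9.73, y = 1268.87

This is a positive demand shock: AD shifts right.
New AD: y = 1337 − 7p.
Set AD = SRAS: 1337 − 7p = 1191 + 8p, so 146 = 15p and p = 9.73.
Substituting into AD, y = 1268.87.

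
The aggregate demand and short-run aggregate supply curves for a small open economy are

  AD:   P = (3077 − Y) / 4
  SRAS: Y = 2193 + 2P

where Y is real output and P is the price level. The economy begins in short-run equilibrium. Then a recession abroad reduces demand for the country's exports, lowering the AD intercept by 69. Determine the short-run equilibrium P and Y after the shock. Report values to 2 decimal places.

P = 135.83, Y = 2464.67

This is a negative demand shock: AD shifts left.
New AD: Y = 3008 − 4P.
Set AD = SRAS: 3008 − 4P = 2193 + 2P, so 815 = 6P and P = 135.83.
Substituting into AD, Y = 2464.67.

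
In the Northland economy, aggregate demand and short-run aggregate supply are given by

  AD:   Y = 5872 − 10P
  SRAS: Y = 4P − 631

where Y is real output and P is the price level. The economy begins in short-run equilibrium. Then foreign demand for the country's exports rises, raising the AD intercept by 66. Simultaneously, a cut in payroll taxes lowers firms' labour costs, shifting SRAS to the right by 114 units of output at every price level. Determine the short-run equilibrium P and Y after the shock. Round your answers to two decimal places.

After both shocks: AD is Y = 5938 − 10P and SRAS is Y = 4P − 517.
Setting them equal: 6455 = 14P, so P = 461.07.
Substituting into AD, Y = 1327.29.

P = 461.07, Y = 1327.29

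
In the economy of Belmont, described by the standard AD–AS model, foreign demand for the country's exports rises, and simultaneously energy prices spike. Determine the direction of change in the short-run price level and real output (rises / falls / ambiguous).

Price level: rises; output: ambiguous

The first event is a positive demand shock: AD shifts right, which by itself pushes P up and Y up.
The second is an adverse supply shock: SRAS shifts left, which by itself pushes P up and Y down.
Both shocks push P up, so P rises. The two shocks push Y in opposite directions, so the effect on Y is ambiguous.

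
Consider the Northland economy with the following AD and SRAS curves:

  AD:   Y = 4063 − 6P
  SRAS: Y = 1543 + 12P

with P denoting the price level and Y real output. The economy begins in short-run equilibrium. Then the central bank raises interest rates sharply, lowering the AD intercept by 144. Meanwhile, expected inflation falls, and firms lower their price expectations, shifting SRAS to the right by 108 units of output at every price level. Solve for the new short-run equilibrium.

After both shocks: AD is Y = 3919 − 6P and SRAS is Y = 1651 + 12P.
Setting them equal: 2268 = 18P, so P = 126.
Y = 3919 − 6·126 = 3163.

P = 126, Y = 3163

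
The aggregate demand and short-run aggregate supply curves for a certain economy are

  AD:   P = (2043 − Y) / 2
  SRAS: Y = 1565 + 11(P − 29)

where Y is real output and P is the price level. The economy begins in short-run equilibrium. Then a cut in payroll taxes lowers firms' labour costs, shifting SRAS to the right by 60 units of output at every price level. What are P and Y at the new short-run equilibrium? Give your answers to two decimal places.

This is a positive supply shock: SRAS shifts right.
New SRAS: Y = 1306 + 11P.
Set AD = SRAS: 2043 − 2P = 1306 + 11P, so 737 = 13P and P = 56.69.
Substituting into AD, Y = 1929.62.

P = 56.69, Y = 1929.62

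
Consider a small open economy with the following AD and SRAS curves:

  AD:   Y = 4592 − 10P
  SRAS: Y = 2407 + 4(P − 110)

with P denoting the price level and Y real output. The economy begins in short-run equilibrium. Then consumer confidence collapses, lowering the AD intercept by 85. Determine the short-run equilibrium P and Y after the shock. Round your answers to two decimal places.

This is a negative demand shock: AD shifts left.
New AD: Y = 4507 − 10P.
SRAS can be written Y = 1967 + 4P.
Set AD = SRAS: 4507 − 10P = 1967 + 4P, so 2540 = 14P and P = 181.43.
Substituting into AD, Y = 2692.71.

P = 181.43, Y = 2692.71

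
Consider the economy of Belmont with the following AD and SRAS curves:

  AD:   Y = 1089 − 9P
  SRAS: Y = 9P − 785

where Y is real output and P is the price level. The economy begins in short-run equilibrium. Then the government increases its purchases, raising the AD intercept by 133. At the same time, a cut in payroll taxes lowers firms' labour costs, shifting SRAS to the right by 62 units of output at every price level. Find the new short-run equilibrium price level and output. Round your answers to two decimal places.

After both shocks: AD is Y = 1222 − 9P and SRAS is Y = 9P − 723.
Setting them equal: 1945 = 18P, so P = 108.06.
Substituting into AD, Y = 249.50.

P = 108.06, Y = 249.50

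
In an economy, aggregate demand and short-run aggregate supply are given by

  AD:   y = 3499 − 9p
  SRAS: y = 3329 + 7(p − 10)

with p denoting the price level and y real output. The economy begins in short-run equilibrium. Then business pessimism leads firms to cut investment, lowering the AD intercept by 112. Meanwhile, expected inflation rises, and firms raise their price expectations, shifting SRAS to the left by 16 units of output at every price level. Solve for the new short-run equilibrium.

p = 9, y = 3306

After both shocks: AD is y = 3387 − 9p and SRAS is y = 3243 + 7p.
Setting them equal: 144 = 16p, so p = 9.
y = 3387 − 9·9 = 3306.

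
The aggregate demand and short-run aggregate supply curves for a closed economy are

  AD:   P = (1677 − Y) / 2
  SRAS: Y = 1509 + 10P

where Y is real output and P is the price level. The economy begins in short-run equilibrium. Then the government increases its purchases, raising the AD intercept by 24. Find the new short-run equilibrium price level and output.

This is a positive demand shock: AD shifts right.
New AD: Y = 1701 − 2P.
Set AD = SRAS: 1701 − 2P = 1509 + 10P, so 192 = 12P and P = 16.
Y = 1701 − 2·16 = 1669.

P = 16, Y = 1669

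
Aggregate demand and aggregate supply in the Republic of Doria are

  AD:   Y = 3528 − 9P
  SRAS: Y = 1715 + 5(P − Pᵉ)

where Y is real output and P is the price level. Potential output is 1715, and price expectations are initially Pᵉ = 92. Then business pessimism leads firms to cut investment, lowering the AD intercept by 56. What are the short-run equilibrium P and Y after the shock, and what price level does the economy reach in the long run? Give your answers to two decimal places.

Short run: P = 158.36, Y = 2046.79. Long run: P = 195.22.

AD shifts left: new AD is Y = 3472 − 9P. With Pᵉ = 92, SRAS is Y = 1255 + 5P.
Short run: 3472 − 9P = 1255 + 5P gives 2217 = 14P, so P = 158.36 and Y = 3472 − 9P = 2046.79.
Y = 2046.79 is above potential 1715; expectations adjust and SRAS shifts left until Y = 1715.
Long run: on the new AD curve, 1715 = 3472 − 9P gives P = 195.22.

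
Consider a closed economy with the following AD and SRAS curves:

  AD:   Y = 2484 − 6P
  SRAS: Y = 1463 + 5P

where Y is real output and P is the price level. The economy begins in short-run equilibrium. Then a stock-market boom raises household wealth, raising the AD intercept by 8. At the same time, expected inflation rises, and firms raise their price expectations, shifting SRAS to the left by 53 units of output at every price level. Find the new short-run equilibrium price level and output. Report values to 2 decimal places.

P = 98.36, Y = 1901.82

After both shocks: AD is Y = 2492 − 6P and SRAS is Y = 1410 + 5P.
Setting them equal: 1082 = 11P, so P = 98.36.
Substituting into AD, Y = 1901.82.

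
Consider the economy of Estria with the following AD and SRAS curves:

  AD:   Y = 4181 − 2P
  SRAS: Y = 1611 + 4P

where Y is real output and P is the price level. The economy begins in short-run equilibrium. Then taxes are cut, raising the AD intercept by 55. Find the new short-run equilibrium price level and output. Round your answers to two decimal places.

P = 437.50, Y = 3361.00

This is a positive demand shock: AD shifts right.
New AD: Y = 4236 − 2P.
Set AD = SRAS: 4236 − 2P = 1611 + 4P, so 2625 = 6P and P = 437.50.
Substituting into AD, Y = 3361.00.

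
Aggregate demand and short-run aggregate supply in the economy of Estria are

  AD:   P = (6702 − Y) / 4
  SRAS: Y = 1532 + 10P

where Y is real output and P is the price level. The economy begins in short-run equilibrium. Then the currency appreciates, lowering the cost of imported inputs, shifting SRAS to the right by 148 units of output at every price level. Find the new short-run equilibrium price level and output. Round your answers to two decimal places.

P = 358.71, Y = 5267.14

This is a positive supply shock: SRAS shifts right.
New SRAS: Y = 1680 + 10P.
Set AD = SRAS: 6702 − 4P = 1680 + 10P, so 5022 = 14P and P = 358.71.
Substituting into AD, Y = 5267.14.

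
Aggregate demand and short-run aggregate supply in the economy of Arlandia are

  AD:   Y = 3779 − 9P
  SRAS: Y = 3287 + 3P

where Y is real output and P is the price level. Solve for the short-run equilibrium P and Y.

P = 41, Y = 3410

Set AD = SRAS: 3779 − 9P = 3287 + 3P, so 492 = 12P and P = 41.
Then Y = 3779 − 9·41 = 3410.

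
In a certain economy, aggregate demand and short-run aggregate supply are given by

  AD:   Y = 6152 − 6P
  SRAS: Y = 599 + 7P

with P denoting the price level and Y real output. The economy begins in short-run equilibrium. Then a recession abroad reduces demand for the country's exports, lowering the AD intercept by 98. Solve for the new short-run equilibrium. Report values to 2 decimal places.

P = 419.62, Y = 3536.31

This is a negative demand shock: AD shifts left.
New AD: Y = 6054 − 6P.
Set AD = SRAS: 6054 − 6P = 599 + 7P, so 5455 = 13P and P = 419.62.
Substituting into AD, Y = 3536.31.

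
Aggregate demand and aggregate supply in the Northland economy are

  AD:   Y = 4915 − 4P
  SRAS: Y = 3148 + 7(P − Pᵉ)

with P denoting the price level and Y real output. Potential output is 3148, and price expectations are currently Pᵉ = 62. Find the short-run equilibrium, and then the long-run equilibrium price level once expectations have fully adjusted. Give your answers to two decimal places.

Short run: with Pᵉ = 62, SRAS is Y = 2714 + 7P. Setting AD = SRAS gives 2201 = 11P, so P = 200.09 and Y = 4915 − 4P = 4114.64.
Output 4114.64 is above potential 3148, so over time expected prices rise and SRAS shifts left until Y returns to 3148.
Long run: Y = 3148 on the AD curve gives 3148 = 4915 − 4P, so P = 441.75.

Short run: P = 200.09, Y = 4114.64. Long run: P = 441.75.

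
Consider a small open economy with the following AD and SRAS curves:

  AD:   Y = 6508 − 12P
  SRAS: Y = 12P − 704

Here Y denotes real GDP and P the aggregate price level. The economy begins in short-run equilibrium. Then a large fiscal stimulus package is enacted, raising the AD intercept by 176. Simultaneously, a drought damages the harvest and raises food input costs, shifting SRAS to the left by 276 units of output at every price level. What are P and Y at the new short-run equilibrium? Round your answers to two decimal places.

After both shocks: AD is Y = 6684 − 12P and SRAS is Y = 12P − 980.
Setting them equal: 7664 = 24P, so P = 319.33.
Substituting into AD, Y = 2852.00.

P = 319.33, Y = 2852.00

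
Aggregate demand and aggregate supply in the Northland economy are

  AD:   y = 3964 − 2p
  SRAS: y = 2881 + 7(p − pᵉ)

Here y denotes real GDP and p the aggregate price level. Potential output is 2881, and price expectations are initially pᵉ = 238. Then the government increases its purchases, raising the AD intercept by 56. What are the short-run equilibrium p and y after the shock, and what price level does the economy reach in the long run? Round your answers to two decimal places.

AD shifts right: new AD is y = 4020 − 2p. With pᵉ = 238, SRAS is y = 1215 + 7p.
Short run: 4020 − 2p = 1215 + 7p gives 2805 = 9p, so p = 311.67 and y = 4020 − 2p = 3396.67.
y = 3396.67 is above potential 2881; expectations adjust and SRAS shifts left until y = 2881.
Long run: on the new AD curve, 2881 = 4020 − 2p gives p = 569.50.

Short run: p = 311.67, y = 3396.67. Long run: p = 569.50.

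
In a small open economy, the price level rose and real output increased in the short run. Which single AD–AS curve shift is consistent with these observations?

P rose and Y rose. An AD shift moves P and Y in the same direction; an SRAS shift moves them in opposite directions.
Here P and Y moved in the same direction, so the AD curve shifted.
Since Y rose, AD shifted right.

AD shifted right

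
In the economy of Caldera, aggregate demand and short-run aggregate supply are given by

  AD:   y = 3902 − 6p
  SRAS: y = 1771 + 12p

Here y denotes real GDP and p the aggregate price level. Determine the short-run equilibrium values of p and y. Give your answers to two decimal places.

Set AD = SRAS: 3902 − 6p = 1771 + 12p, so 2131 = 18p and p = 118.39.
Substituting into AD, y = 3902 − 6p = 3191.67.

p = 118.39, y = 3191.67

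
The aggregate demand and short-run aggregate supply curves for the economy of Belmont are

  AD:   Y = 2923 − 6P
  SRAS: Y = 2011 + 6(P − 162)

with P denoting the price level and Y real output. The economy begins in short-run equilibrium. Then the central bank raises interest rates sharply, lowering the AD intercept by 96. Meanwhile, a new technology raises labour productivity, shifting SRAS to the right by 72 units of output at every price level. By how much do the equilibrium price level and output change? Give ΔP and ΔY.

After both shocks: AD is Y = 2827 − 6P and SRAS is Y = 1111 + 6P.
Setting them equal: 1716 = 12P, so P = 143.
Y = 2827 − 6·143 = 1969.
Initially P = 157, Y = 1981, so ΔP = -14 and ΔY = -12.

ΔP = -14, ΔY = -12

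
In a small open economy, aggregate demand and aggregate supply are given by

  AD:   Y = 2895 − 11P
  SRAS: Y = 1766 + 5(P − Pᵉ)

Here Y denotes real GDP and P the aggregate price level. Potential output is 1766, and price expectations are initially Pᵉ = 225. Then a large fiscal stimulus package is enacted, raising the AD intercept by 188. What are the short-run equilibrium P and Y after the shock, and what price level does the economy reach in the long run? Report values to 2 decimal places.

Short run: P = 152.63, Y = 1404.13. Long run: P = 119.73.

AD shifts right: new AD is Y = 3083 − 11P. With Pᵉ = 225, SRAS is Y = 641 + 5P.
Short run: 3083 − 11P = 641 + 5P gives 2442 = 16P, so P = 152.63 and Y = 3083 − 11P = 1404.13.
Y = 1404.13 is below potential 1766; expectations adjust and SRAS shifts right until Y = 1766.
Long run: on the new AD curve, 1766 = 3083 − 11P gives P = 119.73.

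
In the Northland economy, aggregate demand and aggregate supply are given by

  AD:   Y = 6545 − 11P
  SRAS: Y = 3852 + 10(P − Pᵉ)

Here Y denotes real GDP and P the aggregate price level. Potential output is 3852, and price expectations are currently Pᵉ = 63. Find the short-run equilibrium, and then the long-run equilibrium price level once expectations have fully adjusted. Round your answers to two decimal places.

Short run: with Pᵉ = 63, SRAS is Y = 3222 + 10P. Setting AD = SRAS gives 3323 = 21P, so P = 158.24 and Y = 6545 − 11P = 4804.38.
Output 4804.38 is above potential 3852, so over time expected prices rise and SRAS shifts left until Y returns to 3852.
Long run: Y = 3852 on the AD curve gives 3852 = 6545 − 11P, so P = 244.82.

Short run: P = 158.24, Y = 4804.38. Long run: P = 244.82.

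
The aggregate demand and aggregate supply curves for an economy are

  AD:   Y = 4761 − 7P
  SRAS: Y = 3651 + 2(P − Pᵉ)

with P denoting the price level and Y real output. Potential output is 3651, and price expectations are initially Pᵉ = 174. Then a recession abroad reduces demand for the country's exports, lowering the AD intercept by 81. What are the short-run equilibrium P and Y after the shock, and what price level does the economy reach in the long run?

AD shifts left: new AD is Y = 4680 − 7P. With Pᵉ = 174, SRAS is Y = 3303 + 2P.
Short run: 4680 − 7P = 3303 + 2P gives 1377 = 9P, so P = 153 and Y = 4680 − 7·153 = 3609.
Y = 3609 is below potential 3651; expectations adjust and SRAS shifts right until Y = 3651.
Long run: on the new AD curve, 3651 = 4680 − 7P gives P = 147.

Short run: P = 153, Y = 3609. Long run: P = 147.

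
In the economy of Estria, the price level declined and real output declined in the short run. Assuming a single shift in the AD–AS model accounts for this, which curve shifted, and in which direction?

AD shifted left

P fell and Y fell. An AD shift moves P and Y in the same direction; an SRAS shift moves them in opposite directions.
Here P and Y moved in the same direction, so the AD curve shifted.
Since Y fell, AD shifted left.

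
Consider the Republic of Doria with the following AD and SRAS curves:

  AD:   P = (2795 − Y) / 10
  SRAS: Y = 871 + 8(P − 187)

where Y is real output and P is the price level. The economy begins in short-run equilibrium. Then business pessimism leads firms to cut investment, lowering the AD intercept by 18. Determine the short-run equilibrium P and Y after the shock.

This is a negative demand shock: AD shifts left.
New AD: Y = 2777 − 10P.
SRAS can be written Y = 8P − 625.
Set AD = SRAS: 2777 − 10P = 8P − 625, so 3402 = 18P and P = 189.
Y = 2777 − 10·189 = 887.

P = 189, Y = 887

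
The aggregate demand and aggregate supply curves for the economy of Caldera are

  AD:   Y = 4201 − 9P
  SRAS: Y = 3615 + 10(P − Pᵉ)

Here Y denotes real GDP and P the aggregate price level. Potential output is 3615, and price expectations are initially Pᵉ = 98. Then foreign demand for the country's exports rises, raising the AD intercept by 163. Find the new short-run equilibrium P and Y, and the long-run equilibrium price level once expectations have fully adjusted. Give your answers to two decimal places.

AD shifts right: new AD is Y = 4364 − 9P. With Pᵉ = 98, SRAS is Y = 2635 + 10P.
Short run: 4364 − 9P = 2635 + 10P gives 1729 = 19P, so P = 91.00 and Y = 4364 − 9P = 3545.00.
Y = 3545.00 is below potential 3615; expectations adjust and SRAS shifts right until Y = 3615.
Long run: on the new AD curve, 3615 = 4364 − 9P gives P = 83.22.

Short run: P = 91.00, Y = 3545.00. Long run: P = 83.22.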